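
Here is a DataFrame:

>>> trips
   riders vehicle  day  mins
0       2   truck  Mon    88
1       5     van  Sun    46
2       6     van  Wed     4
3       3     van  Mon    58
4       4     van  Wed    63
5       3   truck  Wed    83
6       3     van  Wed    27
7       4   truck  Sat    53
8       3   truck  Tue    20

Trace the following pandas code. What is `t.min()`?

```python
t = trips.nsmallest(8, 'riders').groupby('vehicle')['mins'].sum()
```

take 8 rows with smallest riders:
   riders vehicle  day  mins
0       2   truck  Mon    88
3       3     van  Mon    58
5       3   truck  Wed    83
6       3     van  Wed    27
8       3   truck  Tue    20
4       4     van  Wed    63
7       4   truck  Sat    53
1       5     van  Sun    46
group by vehicle, sum of mins:
vehicle
truck    244
van      194
Name: mins, dtype: int64
Finally, min of the resulting series = 194.

194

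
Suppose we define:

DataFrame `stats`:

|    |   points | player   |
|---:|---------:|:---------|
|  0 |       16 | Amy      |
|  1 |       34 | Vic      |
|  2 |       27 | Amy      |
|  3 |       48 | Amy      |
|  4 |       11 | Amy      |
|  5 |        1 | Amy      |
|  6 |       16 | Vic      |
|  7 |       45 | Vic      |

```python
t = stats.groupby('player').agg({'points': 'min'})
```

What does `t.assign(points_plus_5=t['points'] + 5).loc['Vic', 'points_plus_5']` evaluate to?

21

group by player, min of points:
        points
player        
Amy          1
Vic         16
add column points_plus_5 = t['points'] + 5:
        points  points_plus_5
player                       
Amy          1              6
Vic         16             21
Hence 21.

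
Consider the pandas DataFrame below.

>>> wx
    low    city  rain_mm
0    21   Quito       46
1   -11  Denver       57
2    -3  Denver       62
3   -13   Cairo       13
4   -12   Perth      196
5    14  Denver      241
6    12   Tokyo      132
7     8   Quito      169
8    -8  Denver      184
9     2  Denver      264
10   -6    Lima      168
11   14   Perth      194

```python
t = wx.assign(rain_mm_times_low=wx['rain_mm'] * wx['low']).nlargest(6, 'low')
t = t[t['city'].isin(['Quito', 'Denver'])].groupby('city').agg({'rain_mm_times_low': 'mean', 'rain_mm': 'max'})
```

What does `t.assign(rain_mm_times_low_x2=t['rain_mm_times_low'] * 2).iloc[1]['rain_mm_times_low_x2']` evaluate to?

add column rain_mm_times_low = wx['rain_mm'] * wx['low']:
    low    city  rain_mm  rain_mm_times_low
0    21   Quito       46                966
1   -11  Denver       57               -627
2    -3  Denver       62               -186
3   -13   Cairo       13               -169
4   -12   Perth      196              -2352
5    14  Denver      241               3374
6    12   Tokyo      132               1584
7     8   Quito      169               1352
8    -8  Denver      184              -1472
9     2  Denver      264                528
10   -6    Lima      168              -1008
11   14   Perth      194               2716
take 6 rows with largest low:
    low    city  rain_mm  rain_mm_times_low
0    21   Quito       46                966
5    14  Denver      241               3374
11   14   Perth      194               2716
6    12   Tokyo      132               1584
7     8   Quito      169               1352
9     2  Denver      264                528
filter rows where city in ['Quito', 'Denver']:
   low    city  rain_mm  rain_mm_times_low
0   21   Quito       46                966
5   14  Denver      241               3374
7    8   Quito      169               1352
9    2  Denver      264                528
group by city: mean(rain_mm_times_low), max(rain_mm):
        rain_mm_times_low  rain_mm
city                              
Denver             1951.0      264
Quito              1159.0      169
add column rain_mm_times_low_x2 = t['rain_mm_times_low'] * 2:
        rain_mm_times_low  rain_mm  rain_mm_times_low_x2
city                                                    
Denver             1951.0      264                3902.0
Quito              1159.0      169                2318.0
value at position 1, column 'rain_mm_times_low_x2' → 2318.0

2318.0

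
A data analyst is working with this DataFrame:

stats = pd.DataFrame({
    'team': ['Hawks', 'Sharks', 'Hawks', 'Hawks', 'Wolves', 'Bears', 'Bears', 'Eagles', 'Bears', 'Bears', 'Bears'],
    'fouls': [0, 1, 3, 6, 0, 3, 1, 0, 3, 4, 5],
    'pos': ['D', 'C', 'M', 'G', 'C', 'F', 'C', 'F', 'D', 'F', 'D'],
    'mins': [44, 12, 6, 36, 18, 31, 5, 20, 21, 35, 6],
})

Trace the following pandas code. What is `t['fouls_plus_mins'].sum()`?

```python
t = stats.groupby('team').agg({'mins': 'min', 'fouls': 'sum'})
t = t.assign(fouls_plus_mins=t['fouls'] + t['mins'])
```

87

group by team: min(mins), sum(fouls):
        mins  fouls
team               
Bears      5     16
Eagles    20      0
Hawks      6      9
Sharks    12      1
Wolves    18      0
add column fouls_plus_mins = t['fouls'] + t['mins']:
        mins  fouls  fouls_plus_mins
team                                
Bears      5     16               21
Eagles    20      0               20
Hawks      6      9               15
Sharks    12      1               13
Wolves    18      0               18
Taking the sum of column 'fouls_plus_mins' gives 87.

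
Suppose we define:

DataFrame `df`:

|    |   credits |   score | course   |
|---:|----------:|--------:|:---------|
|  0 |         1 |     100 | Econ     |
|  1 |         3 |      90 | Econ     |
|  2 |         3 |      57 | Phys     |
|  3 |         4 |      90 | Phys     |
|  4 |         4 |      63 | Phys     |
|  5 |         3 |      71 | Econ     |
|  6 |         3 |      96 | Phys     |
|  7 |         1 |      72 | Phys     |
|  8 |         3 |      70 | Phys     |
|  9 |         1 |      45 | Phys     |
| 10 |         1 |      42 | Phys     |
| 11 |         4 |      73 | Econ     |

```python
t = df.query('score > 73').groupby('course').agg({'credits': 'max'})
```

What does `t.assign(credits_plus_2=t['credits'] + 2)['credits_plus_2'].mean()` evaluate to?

5.5

filter rows where score > 73:
   credits  score course
0        1    100   Econ
1        3     90   Econ
3        4     90   Phys
6        3     96   Phys
group by course, max of credits:
        credits
course         
Econ          3
Phys          4
add column credits_plus_2 = t['credits'] + 2:
        credits  credits_plus_2
course                         
Econ          3               5
Phys          4               6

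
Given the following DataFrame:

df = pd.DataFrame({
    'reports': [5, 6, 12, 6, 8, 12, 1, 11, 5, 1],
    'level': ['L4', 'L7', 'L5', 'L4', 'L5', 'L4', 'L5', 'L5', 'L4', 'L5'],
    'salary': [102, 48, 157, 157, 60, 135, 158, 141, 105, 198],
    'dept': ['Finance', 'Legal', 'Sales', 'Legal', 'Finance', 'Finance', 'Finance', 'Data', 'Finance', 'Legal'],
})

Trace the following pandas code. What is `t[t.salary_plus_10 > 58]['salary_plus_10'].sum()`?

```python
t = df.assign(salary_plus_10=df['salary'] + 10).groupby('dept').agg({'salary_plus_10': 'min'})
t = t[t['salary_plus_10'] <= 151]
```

221

add column salary_plus_10 = df['salary'] + 10:
   reports level  salary     dept  salary_plus_10
0        5    L4     102  Finance             112
1        6    L7      48    Legal              58
2       12    L5     157    Sales             167
3        6    L4     157    Legal             167
4        8    L5      60  Finance              70
5       12    L4     135  Finance             145
6        1    L5     158  Finance             168
7       11    L5     141     Data             151
8        5    L4     105  Finance             115
9        1    L5     198    Legal             208
group by dept, min of salary_plus_10:
         salary_plus_10
dept                   
Data                151
Finance              70
Legal                58
Sales               167
filter rows where salary_plus_10 <= 151:
         salary_plus_10
dept                   
Data                151
Finance              70
Legal                58
filter rows where salary_plus_10 > 58:
         salary_plus_10
dept                   
Data                151
Finance              70
Then the sum of column 'salary_plus_10': 221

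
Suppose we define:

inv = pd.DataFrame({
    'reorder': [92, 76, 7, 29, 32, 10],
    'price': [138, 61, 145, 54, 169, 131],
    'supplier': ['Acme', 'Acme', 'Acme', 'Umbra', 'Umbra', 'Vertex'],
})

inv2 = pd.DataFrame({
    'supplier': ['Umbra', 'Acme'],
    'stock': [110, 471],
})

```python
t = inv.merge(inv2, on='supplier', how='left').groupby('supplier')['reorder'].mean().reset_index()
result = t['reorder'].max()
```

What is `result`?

merge on 'supplier' (how='left') → 6 rows:
   reorder  price supplier  stock
0       92    138     Acme  471.0
1       76     61     Acme  471.0
2        7    145     Acme  471.0
3       29     54    Umbra  110.0
4       32    169    Umbra  110.0
5       10    131   Vertex    NaN
group by supplier, mean of reorder:
supplier
Acme      58.333333
Umbra     30.500000
Vertex    10.000000
Name: reorder, dtype: float64
reset_index():
  supplier    reorder
0     Acme  58.333333
1    Umbra  30.500000
2   Vertex  10.000000
So max() = 58.3333333333.

58.3333333333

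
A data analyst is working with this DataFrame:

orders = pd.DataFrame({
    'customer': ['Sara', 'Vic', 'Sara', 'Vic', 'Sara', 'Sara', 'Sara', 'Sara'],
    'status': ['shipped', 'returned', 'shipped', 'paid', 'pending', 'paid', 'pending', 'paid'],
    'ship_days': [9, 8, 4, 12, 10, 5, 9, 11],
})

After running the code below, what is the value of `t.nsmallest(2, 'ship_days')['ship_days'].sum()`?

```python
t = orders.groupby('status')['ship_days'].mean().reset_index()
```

14.5

group by status, mean of ship_days:
status
paid        9.333333
pending     9.500000
returned    8.000000
shipped     6.500000
Name: ship_days, dtype: float64
reset_index():
     status  ship_days
0      paid   9.333333
1   pending   9.500000
2  returned   8.000000
3   shipped   6.500000
take 2 rows with smallest ship_days:
     status  ship_days
3   shipped        6.5
2  returned        8.0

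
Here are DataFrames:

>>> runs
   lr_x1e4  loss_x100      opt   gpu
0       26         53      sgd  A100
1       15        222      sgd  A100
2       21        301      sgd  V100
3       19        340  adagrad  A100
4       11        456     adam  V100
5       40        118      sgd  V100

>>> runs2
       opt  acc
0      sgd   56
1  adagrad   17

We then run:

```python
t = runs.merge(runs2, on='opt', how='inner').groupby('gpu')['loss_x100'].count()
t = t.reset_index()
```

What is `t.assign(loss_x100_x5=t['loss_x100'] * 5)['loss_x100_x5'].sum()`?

merge on 'opt' (how='inner') → 5 rows:
   lr_x1e4  loss_x100      opt   gpu  acc
0       26         53      sgd  A100   56
1       15        222      sgd  A100   56
2       21        301      sgd  V100   56
3       19        340  adagrad  A100   17
4       40        118      sgd  V100   56
group by gpu, count of loss_x100:
gpu
A100    3
V100    2
Name: loss_x100, dtype: int64
reset_index():
    gpu  loss_x100
0  A100          3
1  V100          2
add column loss_x100_x5 = t['loss_x100'] * 5:
    gpu  loss_x100  loss_x100_x5
0  A100          3            15
1  V100          2            10
The sum of column 'loss_x100_x5' is 25.

25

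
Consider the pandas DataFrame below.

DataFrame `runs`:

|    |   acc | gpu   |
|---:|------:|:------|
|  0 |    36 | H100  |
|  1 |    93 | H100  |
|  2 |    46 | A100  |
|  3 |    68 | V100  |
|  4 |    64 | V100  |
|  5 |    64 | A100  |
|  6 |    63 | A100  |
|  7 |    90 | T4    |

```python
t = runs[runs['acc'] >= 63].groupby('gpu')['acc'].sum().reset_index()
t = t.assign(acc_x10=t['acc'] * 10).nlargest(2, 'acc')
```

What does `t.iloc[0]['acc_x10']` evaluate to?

filter rows where acc >= 63:
   acc   gpu
1   93  H100
3   68  V100
4   64  V100
5   64  A100
6   63  A100
7   90    T4
group by gpu, sum of acc:
gpu
A100    127
H100     93
T4       90
V100    132
Name: acc, dtype: int64
reset_index():
    gpu  acc
0  A100  127
1  H100   93
2    T4   90
3  V100  132
add column acc_x10 = t['acc'] * 10:
    gpu  acc  acc_x10
0  A100  127     1270
1  H100   93      930
2    T4   90      900
3  V100  132     1320
take 2 rows with largest acc:
    gpu  acc  acc_x10
3  V100  132     1320
0  A100  127     1270
Then the value at position 0, column 'acc_x10': 1320

1320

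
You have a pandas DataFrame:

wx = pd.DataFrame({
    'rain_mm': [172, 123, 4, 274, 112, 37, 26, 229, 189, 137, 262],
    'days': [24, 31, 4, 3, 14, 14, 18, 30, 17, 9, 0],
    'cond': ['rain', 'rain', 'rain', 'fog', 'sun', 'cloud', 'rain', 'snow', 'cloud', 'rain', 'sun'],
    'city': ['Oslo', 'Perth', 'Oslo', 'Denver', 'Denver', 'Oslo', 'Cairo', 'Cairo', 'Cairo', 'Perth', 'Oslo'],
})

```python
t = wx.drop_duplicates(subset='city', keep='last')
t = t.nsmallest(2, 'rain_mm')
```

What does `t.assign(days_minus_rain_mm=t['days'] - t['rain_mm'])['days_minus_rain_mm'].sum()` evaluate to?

drop duplicate city (keep=last):
    rain_mm  days   cond    city
4       112    14    sun  Denver
8       189    17  cloud   Cairo
9       137     9   rain   Perth
10      262     0    sun    Oslo
take 2 rows with smallest rain_mm:
   rain_mm  days  cond    city
4      112    14   sun  Denver
9      137     9  rain   Perth
add column days_minus_rain_mm = t['days'] - t['rain_mm']:
   rain_mm  days  cond    city  days_minus_rain_mm
4      112    14   sun  Denver                 -98
9      137     9  rain   Perth                -128
So sum() = -226.

-226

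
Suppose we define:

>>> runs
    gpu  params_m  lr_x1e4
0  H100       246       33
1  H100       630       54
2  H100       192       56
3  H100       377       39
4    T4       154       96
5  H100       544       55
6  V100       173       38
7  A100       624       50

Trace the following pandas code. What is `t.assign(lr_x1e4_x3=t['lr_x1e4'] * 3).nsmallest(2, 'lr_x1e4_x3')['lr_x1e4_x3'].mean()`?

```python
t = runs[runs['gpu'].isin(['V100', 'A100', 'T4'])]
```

filter rows where gpu in ['V100', 'A100', 'T4']:
    gpu  params_m  lr_x1e4
4    T4       154       96
6  V100       173       38
7  A100       624       50
add column lr_x1e4_x3 = t['lr_x1e4'] * 3:
    gpu  params_m  lr_x1e4  lr_x1e4_x3
4    T4       154       96         288
6  V100       173       38         114
7  A100       624       50         150
take 2 rows with smallest lr_x1e4_x3:
    gpu  params_m  lr_x1e4  lr_x1e4_x3
6  V100       173       38         114
7  A100       624       50         150

132.0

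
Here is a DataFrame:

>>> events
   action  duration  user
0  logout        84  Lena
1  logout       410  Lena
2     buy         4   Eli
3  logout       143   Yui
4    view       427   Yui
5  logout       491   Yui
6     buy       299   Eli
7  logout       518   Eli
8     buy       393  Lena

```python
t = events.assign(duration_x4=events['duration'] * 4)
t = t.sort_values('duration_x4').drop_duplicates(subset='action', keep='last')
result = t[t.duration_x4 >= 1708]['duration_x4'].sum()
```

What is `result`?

add column duration_x4 = events['duration'] * 4:
   action  duration  user  duration_x4
0  logout        84  Lena          336
1  logout       410  Lena         1640
2     buy         4   Eli           16
3  logout       143   Yui          572
4    view       427   Yui         1708
5  logout       491   Yui         1964
6     buy       299   Eli         1196
7  logout       518   Eli         2072
8     buy       393  Lena         1572
sort by duration_x4:
   action  duration  user  duration_x4
2     buy         4   Eli           16
0  logout        84  Lena          336
3  logout       143   Yui          572
6     buy       299   Eli         1196
8     buy       393  Lena         1572
1  logout       410  Lena         1640
4    view       427   Yui         1708
5  logout       491   Yui         1964
7  logout       518   Eli         2072
drop duplicate action (keep=last):
   action  duration  user  duration_x4
8     buy       393  Lena         1572
4    view       427   Yui         1708
7  logout       518   Eli         2072
filter rows where duration_x4 >= 1708:
   action  duration user  duration_x4
4    view       427  Yui         1708
7  logout       518  Eli         2072
Reading off the sum of column 'duration_x4', we get 3780.

3780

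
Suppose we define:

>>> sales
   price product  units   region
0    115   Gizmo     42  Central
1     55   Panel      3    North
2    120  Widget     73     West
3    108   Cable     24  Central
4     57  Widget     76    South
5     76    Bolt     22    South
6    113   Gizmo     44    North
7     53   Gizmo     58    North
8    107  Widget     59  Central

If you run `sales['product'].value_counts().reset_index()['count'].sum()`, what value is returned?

value_counts of product:
product
Gizmo     3
Widget    3
Panel     1
Cable     1
Bolt      1
Name: count, dtype: int64
reset_index():
  product  count
0   Gizmo      3
1  Widget      3
2   Panel      1
3   Cable      1
4    Bolt      1

9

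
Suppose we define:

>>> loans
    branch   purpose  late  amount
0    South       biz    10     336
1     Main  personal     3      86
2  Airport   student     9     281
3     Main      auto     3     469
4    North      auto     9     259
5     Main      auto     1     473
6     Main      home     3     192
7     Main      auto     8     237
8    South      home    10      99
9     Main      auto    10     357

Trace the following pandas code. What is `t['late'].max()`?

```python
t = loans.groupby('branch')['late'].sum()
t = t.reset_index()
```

28

group by branch, sum of late:
branch
Airport     9
Main       28
North       9
South      20
Name: late, dtype: int64
reset_index():
    branch  late
0  Airport     9
1     Main    28
2    North     9
3    South    20
Then the max of column 'late': 28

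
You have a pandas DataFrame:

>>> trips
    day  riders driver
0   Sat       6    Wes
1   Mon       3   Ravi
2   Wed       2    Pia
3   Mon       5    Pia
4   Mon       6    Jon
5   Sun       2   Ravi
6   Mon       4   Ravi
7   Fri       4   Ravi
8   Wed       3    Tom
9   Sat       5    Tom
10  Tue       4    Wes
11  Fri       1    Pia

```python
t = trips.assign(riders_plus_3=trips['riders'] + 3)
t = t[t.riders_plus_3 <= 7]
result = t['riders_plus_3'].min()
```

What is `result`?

add column riders_plus_3 = trips['riders'] + 3:
    day  riders driver  riders_plus_3
0   Sat       6    Wes              9
1   Mon       3   Ravi              6
2   Wed       2    Pia              5
3   Mon       5    Pia              8
4   Mon       6    Jon              9
5   Sun       2   Ravi              5
6   Mon       4   Ravi              7
7   Fri       4   Ravi              7
8   Wed       3    Tom              6
9   Sat       5    Tom              8
10  Tue       4    Wes              7
11  Fri       1    Pia              4
filter rows where riders_plus_3 <= 7:
    day  riders driver  riders_plus_3
1   Mon       3   Ravi              6
2   Wed       2    Pia              5
5   Sun       2   Ravi              5
6   Mon       4   Ravi              7
7   Fri       4   Ravi              7
8   Wed       3    Tom              6
10  Tue       4    Wes              7
11  Fri       1    Pia              4
Reading off the min of column 'riders_plus_3', we get 4.

4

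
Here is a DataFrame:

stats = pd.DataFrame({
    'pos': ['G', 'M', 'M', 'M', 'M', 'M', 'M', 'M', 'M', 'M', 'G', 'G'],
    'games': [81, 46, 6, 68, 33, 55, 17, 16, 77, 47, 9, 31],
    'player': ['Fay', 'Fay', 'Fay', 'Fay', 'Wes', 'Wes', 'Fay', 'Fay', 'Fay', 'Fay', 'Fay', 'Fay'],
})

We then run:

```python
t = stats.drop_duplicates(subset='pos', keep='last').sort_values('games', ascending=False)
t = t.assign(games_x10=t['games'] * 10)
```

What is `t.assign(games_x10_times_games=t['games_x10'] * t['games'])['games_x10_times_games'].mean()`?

drop duplicate pos (keep=last):
   pos  games player
9    M     47    Fay
11   G     31    Fay
sort by games descending:
   pos  games player
9    M     47    Fay
11   G     31    Fay
add column games_x10 = t['games'] * 10:
   pos  games player  games_x10
9    M     47    Fay        470
11   G     31    Fay        310
add column games_x10_times_games = t['games_x10'] * t['games']:
   pos  games player  games_x10  games_x10_times_games
9    M     47    Fay        470                  22090
11   G     31    Fay        310                   9610
Taking the mean of column 'games_x10_times_games' gives 15850.0.

15850.0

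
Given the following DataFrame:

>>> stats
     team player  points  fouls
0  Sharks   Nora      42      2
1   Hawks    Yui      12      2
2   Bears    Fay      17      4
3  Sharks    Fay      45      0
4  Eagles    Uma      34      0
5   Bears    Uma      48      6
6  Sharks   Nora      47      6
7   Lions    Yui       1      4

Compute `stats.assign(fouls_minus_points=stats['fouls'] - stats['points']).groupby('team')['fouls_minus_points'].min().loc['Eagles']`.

add column fouls_minus_points = stats['fouls'] - stats['points']:
     team player  points  fouls  fouls_minus_points
0  Sharks   Nora      42      2                 -40
1   Hawks    Yui      12      2                 -10
2   Bears    Fay      17      4                 -13
3  Sharks    Fay      45      0                 -45
4  Eagles    Uma      34      0                 -34
5   Bears    Uma      48      6                 -42
6  Sharks   Nora      47      6                 -41
7   Lions    Yui       1      4                   3
group by team, min of fouls_minus_points:
team
Bears    -42
Eagles   -34
Hawks    -10
Lions      3
Sharks   -45
Name: fouls_minus_points, dtype: int64

-34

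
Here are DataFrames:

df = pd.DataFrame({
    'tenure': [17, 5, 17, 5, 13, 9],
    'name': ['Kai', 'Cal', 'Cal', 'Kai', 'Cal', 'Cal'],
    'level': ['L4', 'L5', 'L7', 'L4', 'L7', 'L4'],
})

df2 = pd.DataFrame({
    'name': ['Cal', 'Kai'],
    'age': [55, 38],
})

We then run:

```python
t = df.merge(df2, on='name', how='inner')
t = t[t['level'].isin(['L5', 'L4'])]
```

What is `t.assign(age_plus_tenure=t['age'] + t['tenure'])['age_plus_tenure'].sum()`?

merge on 'name' (how='inner') → 6 rows:
   tenure name level  age
0      17  Kai    L4   38
1       5  Cal    L5   55
2      17  Cal    L7   55
3       5  Kai    L4   38
4      13  Cal    L7   55
5       9  Cal    L4   55
filter rows where level in ['L5', 'L4']:
   tenure name level  age
0      17  Kai    L4   38
1       5  Cal    L5   55
3       5  Kai    L4   38
5       9  Cal    L4   55
add column age_plus_tenure = t['age'] + t['tenure']:
   tenure name level  age  age_plus_tenure
0      17  Kai    L4   38               55
1       5  Cal    L5   55               60
3       5  Kai    L4   38               43
5       9  Cal    L4   55               64

222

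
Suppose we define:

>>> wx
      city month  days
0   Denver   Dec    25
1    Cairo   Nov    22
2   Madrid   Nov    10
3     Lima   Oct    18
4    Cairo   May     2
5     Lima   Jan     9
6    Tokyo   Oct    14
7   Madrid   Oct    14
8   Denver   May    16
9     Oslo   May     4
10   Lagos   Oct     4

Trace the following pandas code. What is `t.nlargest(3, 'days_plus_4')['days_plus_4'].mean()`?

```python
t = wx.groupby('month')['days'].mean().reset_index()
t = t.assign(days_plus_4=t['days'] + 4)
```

group by month, mean of days:
month
Dec    25.000000
Jan     9.000000
May     7.333333
Nov    16.000000
Oct    12.500000
Name: days, dtype: float64
reset_index():
  month       days
0   Dec  25.000000
1   Jan   9.000000
2   May   7.333333
3   Nov  16.000000
4   Oct  12.500000
add column days_plus_4 = t['days'] + 4:
  month       days  days_plus_4
0   Dec  25.000000    29.000000
1   Jan   9.000000    13.000000
2   May   7.333333    11.333333
3   Nov  16.000000    20.000000
4   Oct  12.500000    16.500000
take 3 rows with largest days_plus_4:
  month  days  days_plus_4
0   Dec  25.0         29.0
3   Nov  16.0         20.0
4   Oct  12.5         16.5
Hence 21.8333333333.

21.8333333333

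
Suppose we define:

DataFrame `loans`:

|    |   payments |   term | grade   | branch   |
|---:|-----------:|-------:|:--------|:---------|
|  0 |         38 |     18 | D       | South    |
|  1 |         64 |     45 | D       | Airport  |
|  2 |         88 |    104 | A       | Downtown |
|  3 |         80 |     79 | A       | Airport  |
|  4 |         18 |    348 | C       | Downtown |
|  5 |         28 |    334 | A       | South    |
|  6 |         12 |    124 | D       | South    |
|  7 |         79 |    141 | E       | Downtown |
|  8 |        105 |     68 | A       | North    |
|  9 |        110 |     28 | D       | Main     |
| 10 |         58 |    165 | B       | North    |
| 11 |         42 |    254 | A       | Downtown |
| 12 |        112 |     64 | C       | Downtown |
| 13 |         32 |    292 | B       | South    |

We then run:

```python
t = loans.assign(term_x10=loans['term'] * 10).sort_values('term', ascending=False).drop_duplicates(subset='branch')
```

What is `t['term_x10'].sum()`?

9540

add column term_x10 = loans['term'] * 10:
    payments  term grade    branch  term_x10
0         38    18     D     South       180
1         64    45     D   Airport       450
2         88   104     A  Downtown      1040
3         80    79     A   Airport       790
4         18   348     C  Downtown      3480
5         28   334     A     South      3340
6         12   124     D     South      1240
7         79   141     E  Downtown      1410
8        105    68     A     North       680
9        110    28     D      Main       280
10        58   165     B     North      1650
11        42   254     A  Downtown      2540
12       112    64     C  Downtown       640
13        32   292     B     South      2920
sort by term descending:
    payments  term grade    branch  term_x10
4         18   348     C  Downtown      3480
5         28   334     A     South      3340
13        32   292     B     South      2920
11        42   254     A  Downtown      2540
10        58   165     B     North      1650
7         79   141     E  Downtown      1410
6         12   124     D     South      1240
2         88   104     A  Downtown      1040
3         80    79     A   Airport       790
8        105    68     A     North       680
12       112    64     C  Downtown       640
1         64    45     D   Airport       450
9        110    28     D      Main       280
0         38    18     D     South       180
drop duplicate branch (keep=first):
    payments  term grade    branch  term_x10
4         18   348     C  Downtown      3480
5         28   334     A     South      3340
10        58   165     B     North      1650
3         80    79     A   Airport       790
9        110    28     D      Main       280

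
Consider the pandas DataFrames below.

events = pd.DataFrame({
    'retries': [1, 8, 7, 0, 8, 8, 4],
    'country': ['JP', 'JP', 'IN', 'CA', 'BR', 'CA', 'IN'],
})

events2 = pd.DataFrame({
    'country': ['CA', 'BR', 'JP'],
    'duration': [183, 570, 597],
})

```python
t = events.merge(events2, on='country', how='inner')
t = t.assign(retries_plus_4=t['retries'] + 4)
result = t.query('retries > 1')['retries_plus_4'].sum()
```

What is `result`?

merge on 'country' (how='inner') → 5 rows:
   retries country  duration
0        1      JP       597
1        8      JP       597
2        0      CA       183
3        8      BR       570
4        8      CA       183
add column retries_plus_4 = t['retries'] + 4:
   retries country  duration  retries_plus_4
0        1      JP       597               5
1        8      JP       597              12
2        0      CA       183               4
3        8      BR       570              12
4        8      CA       183              12
filter rows where retries > 1:
   retries country  duration  retries_plus_4
1        8      JP       597              12
3        8      BR       570              12
4        8      CA       183              12

36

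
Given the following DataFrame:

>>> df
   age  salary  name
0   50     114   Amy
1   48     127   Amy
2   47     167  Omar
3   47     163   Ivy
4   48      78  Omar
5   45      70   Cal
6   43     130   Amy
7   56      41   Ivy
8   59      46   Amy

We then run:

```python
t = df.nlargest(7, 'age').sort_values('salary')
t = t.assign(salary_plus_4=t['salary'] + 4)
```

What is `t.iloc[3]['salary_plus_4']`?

take 7 rows with largest age:
   age  salary  name
8   59      46   Amy
7   56      41   Ivy
0   50     114   Amy
1   48     127   Amy
4   48      78  Omar
2   47     167  Omar
3   47     163   Ivy
sort by salary:
   age  salary  name
7   56      41   Ivy
8   59      46   Amy
4   48      78  Omar
0   50     114   Amy
1   48     127   Amy
3   47     163   Ivy
2   47     167  Omar
add column salary_plus_4 = t['salary'] + 4:
   age  salary  name  salary_plus_4
7   56      41   Ivy             45
8   59      46   Amy             50
4   48      78  Omar             82
0   50     114   Amy            118
1   48     127   Amy            131
3   47     163   Ivy            167
2   47     167  Omar            171
Then the value at position 3, column 'salary_plus_4': 118

118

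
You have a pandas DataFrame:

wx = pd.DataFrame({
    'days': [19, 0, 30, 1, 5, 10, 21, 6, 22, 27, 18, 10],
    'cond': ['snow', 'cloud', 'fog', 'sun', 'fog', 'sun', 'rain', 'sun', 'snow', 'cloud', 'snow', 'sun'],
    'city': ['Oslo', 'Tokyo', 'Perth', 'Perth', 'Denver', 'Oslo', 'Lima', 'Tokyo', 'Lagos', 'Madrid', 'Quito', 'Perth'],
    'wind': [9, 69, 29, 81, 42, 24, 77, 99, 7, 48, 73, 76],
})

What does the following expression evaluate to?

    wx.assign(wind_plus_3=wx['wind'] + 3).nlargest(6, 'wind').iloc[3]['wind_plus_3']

add column wind_plus_3 = wx['wind'] + 3:
    days   cond    city  wind  wind_plus_3
0     19   snow    Oslo     9           12
1      0  cloud   Tokyo    69           72
2     30    fog   Perth    29           32
3      1    sun   Perth    81           84
4      5    fog  Denver    42           45
5     10    sun    Oslo    24           27
6     21   rain    Lima    77           80
7      6    sun   Tokyo    99          102
8     22   snow   Lagos     7           10
9     27  cloud  Madrid    48           51
10    18   snow   Quito    73           76
11    10    sun   Perth    76           79
take 6 rows with largest wind:
    days   cond   city  wind  wind_plus_3
7      6    sun  Tokyo    99          102
3      1    sun  Perth    81           84
6     21   rain   Lima    77           80
11    10    sun  Perth    76           79
10    18   snow  Quito    73           76
1      0  cloud  Tokyo    69           72

79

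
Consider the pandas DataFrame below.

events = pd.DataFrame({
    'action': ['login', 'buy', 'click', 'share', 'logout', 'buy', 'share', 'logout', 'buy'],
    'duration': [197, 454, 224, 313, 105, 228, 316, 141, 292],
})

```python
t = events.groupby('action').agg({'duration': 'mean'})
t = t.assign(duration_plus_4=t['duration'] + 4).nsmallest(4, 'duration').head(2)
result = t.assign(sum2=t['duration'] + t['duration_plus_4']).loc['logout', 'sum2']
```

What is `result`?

group by action, mean of duration:
          duration
action            
buy     324.666667
click   224.000000
login   197.000000
logout  123.000000
share   314.500000
add column duration_plus_4 = t['duration'] + 4:
          duration  duration_plus_4
action                             
buy     324.666667       328.666667
click   224.000000       228.000000
login   197.000000       201.000000
logout  123.000000       127.000000
share   314.500000       318.500000
take 4 rows with smallest duration:
        duration  duration_plus_4
action                           
logout     123.0            127.0
login      197.0            201.0
click      224.0            228.0
share      314.5            318.5
take first 2 rows:
        duration  duration_plus_4
action                           
logout     123.0            127.0
login      197.0            201.0
add column sum2 = t['duration'] + t['duration_plus_4']:
        duration  duration_plus_4   sum2
action                                  
logout     123.0            127.0  250.0
login      197.0            201.0  398.0

250.0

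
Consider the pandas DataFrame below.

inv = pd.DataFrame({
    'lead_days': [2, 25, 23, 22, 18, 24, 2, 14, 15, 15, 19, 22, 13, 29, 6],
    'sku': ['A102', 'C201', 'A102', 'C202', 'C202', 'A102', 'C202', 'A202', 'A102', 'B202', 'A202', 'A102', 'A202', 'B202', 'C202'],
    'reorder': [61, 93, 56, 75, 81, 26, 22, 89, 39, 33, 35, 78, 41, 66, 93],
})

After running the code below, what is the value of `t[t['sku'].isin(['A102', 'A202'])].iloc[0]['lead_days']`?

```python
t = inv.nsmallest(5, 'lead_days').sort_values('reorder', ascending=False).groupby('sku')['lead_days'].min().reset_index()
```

take 5 rows with smallest lead_days:
    lead_days   sku  reorder
0           2  A102       61
6           2  C202       22
14          6  C202       93
12         13  A202       41
7          14  A202       89
sort by reorder descending:
    lead_days   sku  reorder
14          6  C202       93
7          14  A202       89
0           2  A102       61
12         13  A202       41
6           2  C202       22
group by sku, min of lead_days:
sku
A102     2
A202    13
C202     2
Name: lead_days, dtype: int64
reset_index():
    sku  lead_days
0  A102          2
1  A202         13
2  C202          2
filter rows where sku in ['A102', 'A202']:
    sku  lead_days
0  A102          2
1  A202         13
Taking the value at position 0, column 'lead_days' gives 2.

2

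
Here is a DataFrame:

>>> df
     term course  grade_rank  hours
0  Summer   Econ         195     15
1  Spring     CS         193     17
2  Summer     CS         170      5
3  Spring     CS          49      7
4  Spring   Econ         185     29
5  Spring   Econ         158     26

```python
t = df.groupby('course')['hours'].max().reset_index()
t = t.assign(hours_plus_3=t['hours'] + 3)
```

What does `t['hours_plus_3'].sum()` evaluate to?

group by course, max of hours:
course
CS      17
Econ    29
Name: hours, dtype: int64
reset_index():
  course  hours
0     CS     17
1   Econ     29
add column hours_plus_3 = t['hours'] + 3:
  course  hours  hours_plus_3
0     CS     17            20
1   Econ     29            32
Hence 52.

52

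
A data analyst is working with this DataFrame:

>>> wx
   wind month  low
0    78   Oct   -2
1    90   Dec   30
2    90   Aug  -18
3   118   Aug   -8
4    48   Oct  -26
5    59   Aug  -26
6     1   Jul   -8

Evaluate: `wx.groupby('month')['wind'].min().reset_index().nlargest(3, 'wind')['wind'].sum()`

197

group by month, min of wind:
month
Aug    59
Dec    90
Jul     1
Oct    48
Name: wind, dtype: int64
reset_index():
  month  wind
0   Aug    59
1   Dec    90
2   Jul     1
3   Oct    48
take 3 rows with largest wind:
  month  wind
1   Dec    90
0   Aug    59
3   Oct    48
Then the sum of column 'wind': 197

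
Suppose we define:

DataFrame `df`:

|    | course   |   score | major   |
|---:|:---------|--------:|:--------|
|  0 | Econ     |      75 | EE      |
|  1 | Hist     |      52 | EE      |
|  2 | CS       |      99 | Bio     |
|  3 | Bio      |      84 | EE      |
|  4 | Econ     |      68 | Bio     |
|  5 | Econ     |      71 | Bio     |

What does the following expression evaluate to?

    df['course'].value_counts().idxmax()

value_counts of course:
course
Econ    3
Hist    1
CS      1
Bio     1
Name: count, dtype: int64
Then the label with the largest value: Econ

Econ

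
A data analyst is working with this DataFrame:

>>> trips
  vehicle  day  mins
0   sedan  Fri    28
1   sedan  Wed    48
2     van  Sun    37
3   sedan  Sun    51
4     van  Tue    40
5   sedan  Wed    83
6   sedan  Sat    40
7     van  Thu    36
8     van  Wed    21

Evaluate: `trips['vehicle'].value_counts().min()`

4

value_counts of vehicle:
vehicle
sedan    5
van      4
Name: count, dtype: int64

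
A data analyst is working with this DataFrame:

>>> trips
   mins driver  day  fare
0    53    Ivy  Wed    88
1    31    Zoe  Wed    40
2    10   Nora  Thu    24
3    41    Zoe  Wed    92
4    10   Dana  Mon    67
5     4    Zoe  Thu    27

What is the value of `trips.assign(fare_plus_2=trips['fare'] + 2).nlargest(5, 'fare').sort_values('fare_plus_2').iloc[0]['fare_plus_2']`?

29

add column fare_plus_2 = trips['fare'] + 2:
   mins driver  day  fare  fare_plus_2
0    53    Ivy  Wed    88           90
1    31    Zoe  Wed    40           42
2    10   Nora  Thu    24           26
3    41    Zoe  Wed    92           94
4    10   Dana  Mon    67           69
5     4    Zoe  Thu    27           29
take 5 rows with largest fare:
   mins driver  day  fare  fare_plus_2
3    41    Zoe  Wed    92           94
0    53    Ivy  Wed    88           90
4    10   Dana  Mon    67           69
1    31    Zoe  Wed    40           42
5     4    Zoe  Thu    27           29
sort by fare_plus_2:
   mins driver  day  fare  fare_plus_2
5     4    Zoe  Thu    27           29
1    31    Zoe  Wed    40           42
4    10   Dana  Mon    67           69
0    53    Ivy  Wed    88           90
3    41    Zoe  Wed    92           94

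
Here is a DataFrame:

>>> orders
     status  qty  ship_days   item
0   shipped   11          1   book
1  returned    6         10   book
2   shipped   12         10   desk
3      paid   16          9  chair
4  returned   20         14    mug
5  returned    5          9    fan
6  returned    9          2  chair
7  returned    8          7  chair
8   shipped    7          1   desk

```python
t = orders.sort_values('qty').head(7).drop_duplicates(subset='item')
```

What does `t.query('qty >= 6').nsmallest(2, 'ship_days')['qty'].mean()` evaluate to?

sort by qty:
     status  qty  ship_days   item
5  returned    5          9    fan
1  returned    6         10   book
8   shipped    7          1   desk
7  returned    8          7  chair
6  returned    9          2  chair
0   shipped   11          1   book
2   shipped   12         10   desk
3      paid   16          9  chair
4  returned   20         14    mug
take first 7 rows:
     status  qty  ship_days   item
5  returned    5          9    fan
1  returned    6         10   book
8   shipped    7          1   desk
7  returned    8          7  chair
6  returned    9          2  chair
0   shipped   11          1   book
2   shipped   12         10   desk
drop duplicate item (keep=first):
     status  qty  ship_days   item
5  returned    5          9    fan
1  returned    6         10   book
8   shipped    7          1   desk
7  returned    8          7  chair
filter rows where qty >= 6:
     status  qty  ship_days   item
1  returned    6         10   book
8   shipped    7          1   desk
7  returned    8          7  chair
take 2 rows with smallest ship_days:
     status  qty  ship_days   item
8   shipped    7          1   desk
7  returned    8          7  chair
Reading off the mean of column 'qty', we get 7.5.

7.5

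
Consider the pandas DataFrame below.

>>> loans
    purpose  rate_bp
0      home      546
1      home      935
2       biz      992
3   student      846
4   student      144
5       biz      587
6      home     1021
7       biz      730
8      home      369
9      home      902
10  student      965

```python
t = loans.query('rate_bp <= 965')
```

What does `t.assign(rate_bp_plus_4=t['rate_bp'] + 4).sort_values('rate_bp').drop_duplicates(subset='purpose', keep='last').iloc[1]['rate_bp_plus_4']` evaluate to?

939

filter rows where rate_bp <= 965:
    purpose  rate_bp
0      home      546
1      home      935
3   student      846
4   student      144
5       biz      587
7       biz      730
8      home      369
9      home      902
10  student      965
add column rate_bp_plus_4 = t['rate_bp'] + 4:
    purpose  rate_bp  rate_bp_plus_4
0      home      546             550
1      home      935             939
3   student      846             850
4   student      144             148
5       biz      587             591
7       biz      730             734
8      home      369             373
9      home      902             906
10  student      965             969
sort by rate_bp:
    purpose  rate_bp  rate_bp_plus_4
4   student      144             148
8      home      369             373
0      home      546             550
5       biz      587             591
7       biz      730             734
3   student      846             850
9      home      902             906
1      home      935             939
10  student      965             969
drop duplicate purpose (keep=last):
    purpose  rate_bp  rate_bp_plus_4
7       biz      730             734
1      home      935             939
10  student      965             969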